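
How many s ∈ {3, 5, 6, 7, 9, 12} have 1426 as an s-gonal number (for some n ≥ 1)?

1

s = 3: P(3, 52) = 1378 and P(3, 53) = 1431; 1426 is not s-gonal.
s = 5: P(5, 31) = 1426. ✓
s = 6: P(6, 26) = 1326 and P(6, 27) = 1431; 1426 is not s-gonal.
s = 7: P(7, 24) = 1404 and P(7, 25) = 1525; 1426 is not s-gonal.
s = 9: P(9, 20) = 1350 and P(9, 21) = 1491; 1426 is not s-gonal.
s = 12: P(12, 17) = 1377 and P(12, 18) = 1548; 1426 is not s-gonal.
Hits: s ∈ {5} → 1.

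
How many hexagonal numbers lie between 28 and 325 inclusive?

10

The n-th hexagonal number is n(2n−1).
Smallest index with value ≥ 28: n = 4 (giving 28).
Largest index with value ≤ 325: n = 13 (giving 325).
Indices 4 through 13: 10 terms.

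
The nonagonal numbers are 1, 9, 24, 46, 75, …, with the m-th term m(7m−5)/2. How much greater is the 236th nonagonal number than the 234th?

3285

236·(7·236 − 5)/2 = 194346 and 234·(7·234 − 5)/2 = 191061.
Difference: 194346 − 191061 = 3285.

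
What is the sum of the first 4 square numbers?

30

Σ_{i=1}^{4} i² = 4·5·9/6 = 30.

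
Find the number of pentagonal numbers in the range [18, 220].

The n-th pentagonal number is n(3n−1)/2.
Smallest index with value ≥ 18: n = 4 (giving 22).
Largest index with value ≤ 220: n = 12 (giving 210).
Indices 4 through 12: 9 terms.

9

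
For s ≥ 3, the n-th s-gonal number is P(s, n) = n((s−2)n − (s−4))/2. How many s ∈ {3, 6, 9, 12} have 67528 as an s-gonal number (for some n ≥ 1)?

s = 3: P(3, 367) = 67528. ✓
s = 6: P(6, 184) = 67528. ✓
s = 9: P(9, 139) = 67276 and P(9, 140) = 68250; 67528 is not s-gonal.
s = 12: P(12, 116) = 66816 and P(12, 117) = 67977; 67528 is not s-gonal.
Hits: s ∈ {3, 6} → 2.

2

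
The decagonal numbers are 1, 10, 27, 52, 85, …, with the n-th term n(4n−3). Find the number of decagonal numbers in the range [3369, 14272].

The n-th decagonal number is n(4n−3).
Smallest index with value ≥ 3369: n = 30 (giving 3510).
Largest index with value ≤ 14272: n = 60 (giving 14220).
Indices 30 through 60: 31 terms.

31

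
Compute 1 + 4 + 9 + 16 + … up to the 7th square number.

140

Σ_{i=1}^{7} i² = 7·8·15/6 = 140.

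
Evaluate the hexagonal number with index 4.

4·(2·4 − 1) = 4·7 = 28.

28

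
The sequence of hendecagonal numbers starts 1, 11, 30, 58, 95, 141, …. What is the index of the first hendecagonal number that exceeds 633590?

Solve n(9n−7)/2 > 633590 for integer n.
The largest n with value ≤ 633590 is 375 (since 631500 ≤ 633590 < 634876), so the first above is n = 376, value 634876.

376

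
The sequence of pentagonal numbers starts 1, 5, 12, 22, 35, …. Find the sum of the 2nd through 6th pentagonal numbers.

Σ i(3i−1)/2 = (3Σi² − Σi) / 2 over i = 2..6.
Σi = 21 − 1 = 20 and Σi² = 91 − 1 = 90.
(3·90 − 1·20) / 2 = 250/2 = 125.

125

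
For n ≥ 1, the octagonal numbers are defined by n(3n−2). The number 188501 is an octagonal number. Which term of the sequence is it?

Set n(3n−2) = 188501, giving 3n² − 2n − 188501 = 0.
The discriminant is 4 + 12·188501 = 2262016, and √2262016 = 1504.
So n = (2 + 1504) / 6 = 1506/6 = 251.

251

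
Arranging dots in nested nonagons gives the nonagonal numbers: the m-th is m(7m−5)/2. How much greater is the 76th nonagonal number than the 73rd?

76·(7·76 − 5)/2 = 20026 and 73·(7·73 − 5)/2 = 18469.
Difference: 20026 − 18469 = 1557.

1557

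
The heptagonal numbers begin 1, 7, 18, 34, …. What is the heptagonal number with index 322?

258727

322·(5·322 − 3)/2 = 322·1607/2 = 258727.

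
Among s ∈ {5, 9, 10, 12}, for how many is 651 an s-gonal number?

s = 5: P(5, 21) = 651. ✓
s = 9: P(9, 14) = 651. ✓
s = 10: P(10, 13) = 637 and P(10, 14) = 742; 651 is not s-gonal.
s = 12: P(12, 11) = 561 and P(12, 12) = 672; 651 is not s-gonal.
Hits: s ∈ {5, 9} → 2.

2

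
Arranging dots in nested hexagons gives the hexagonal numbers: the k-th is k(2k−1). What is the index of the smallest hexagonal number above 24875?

Solve n(2n−1) > 24875 for integer n.
The largest n with value ≤ 24875 is 111 (since 24531 ≤ 24875 < 24976), so the first above is n = 112, value 24976.

112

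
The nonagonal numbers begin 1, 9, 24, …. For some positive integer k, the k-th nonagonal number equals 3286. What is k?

31

Set n(7n−5)/2 = 3286, giving 7n² − 5n − 6572 = 0.
So n = (5 + 429) / 14 = 434/14 = 31.
Check: 31·(7·31 − 5)/2 = 3286. ✓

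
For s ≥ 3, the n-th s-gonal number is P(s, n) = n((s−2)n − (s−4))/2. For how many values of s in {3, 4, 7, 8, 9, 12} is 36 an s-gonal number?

s = 3: P(3, 8) = 36. ✓
s = 4: P(4, 6) = 36. ✓
s = 7: P(7, 4) = 34 and P(7, 5) = 55; 36 is not s-gonal.
s = 8: P(8, 3) = 21 and P(8, 4) = 40; 36 is not s-gonal.
s = 9: P(9, 3) = 24 and P(9, 4) = 46; 36 is not s-gonal.
s = 12: P(12, 3) = 33 and P(12, 4) = 64; 36 is not s-gonal.
Hits: s ∈ {3, 4} → 2.

2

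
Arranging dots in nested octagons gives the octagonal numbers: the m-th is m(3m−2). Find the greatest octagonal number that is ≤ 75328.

74576

Solve n(3n−2) ≤ 75328 for integer n.
n = 158 gives 74576 ≤ 75328, while n = 159 gives 75525 > 75328; so the answer is 74576.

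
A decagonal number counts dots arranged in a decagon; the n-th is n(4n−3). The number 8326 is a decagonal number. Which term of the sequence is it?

Set n(4n−3) = 8326, giving 4n² − 3n − 8326 = 0.
The discriminant is 9 + 16·8326 = 133225, and √133225 = 365.
So n = (3 + 365) / 8 = 368/8 = 46.

46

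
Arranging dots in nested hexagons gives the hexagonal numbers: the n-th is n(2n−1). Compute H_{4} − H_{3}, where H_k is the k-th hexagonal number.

13

Consecutive hexagonal numbers differ by 4n − 3: here 4·4 − 3 = 13.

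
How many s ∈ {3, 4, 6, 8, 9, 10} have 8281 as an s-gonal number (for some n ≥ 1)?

2

s = 3: P(3, 128) = 8256 and P(3, 129) = 8385; 8281 is not s-gonal.
s = 4: P(4, 91) = 8281. ✓
s = 6: P(6, 64) = 8128 and P(6, 65) = 8385; 8281 is not s-gonal.
s = 8: P(8, 52) = 8008 and P(8, 53) = 8321; 8281 is not s-gonal.
s = 9: P(9, 49) = 8281. ✓
s = 10: P(10, 45) = 7965 and P(10, 46) = 8326; 8281 is not s-gonal.
Hits: s ∈ {4, 9} → 2.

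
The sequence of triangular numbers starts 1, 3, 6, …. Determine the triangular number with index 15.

The 15th triangular number is n(n+1)/2 with n = 15.
15·16/2 = 240/2 = 120.

120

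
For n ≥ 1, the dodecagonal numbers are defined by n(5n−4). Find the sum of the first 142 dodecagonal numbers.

4782063

Σ i(5i−4) = 5Σi² − 4Σi over i = 1..142.
Σi = 10153 and Σi² = 964535.
5·964535 − 4·10153 = 4782063.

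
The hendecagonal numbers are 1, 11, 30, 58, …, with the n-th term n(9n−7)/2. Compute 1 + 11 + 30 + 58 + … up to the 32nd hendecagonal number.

Σ i(9i−7)/2 = (9Σi² − 7Σi) / 2 over i = 1..32.
Σi = 528 and Σi² = 11440.
(9·11440 − 7·528) / 2 = 99264/2 = 49632.

49632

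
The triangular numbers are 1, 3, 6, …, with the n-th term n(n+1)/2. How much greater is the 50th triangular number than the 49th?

Consecutive triangular numbers differ by n: T_{50} − T_{49} = 50.

50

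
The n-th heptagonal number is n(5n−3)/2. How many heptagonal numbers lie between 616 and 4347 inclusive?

The n-th heptagonal number is n(5n−3)/2.
Smallest index with value ≥ 616: n = 16 (giving 616).
Largest index with value ≤ 4347: n = 42 (giving 4347).
Indices 16 through 42: 27 terms.

27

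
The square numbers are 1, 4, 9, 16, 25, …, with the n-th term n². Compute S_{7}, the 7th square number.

The 7th square number is n² with n = 7.
7² = 49.

49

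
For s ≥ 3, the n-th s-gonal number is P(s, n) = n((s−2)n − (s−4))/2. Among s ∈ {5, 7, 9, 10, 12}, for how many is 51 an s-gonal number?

s = 5: P(5, 6) = 51. ✓
s = 7: P(7, 4) = 34 and P(7, 5) = 55; 51 is not s-gonal.
s = 9: P(9, 4) = 46 and P(9, 5) = 75; 51 is not s-gonal.
s = 10: P(10, 3) = 27 and P(10, 4) = 52; 51 is not s-gonal.
s = 12: P(12, 3) = 33 and P(12, 4) = 64; 51 is not s-gonal.
Hits: s ∈ {5} → 1.

1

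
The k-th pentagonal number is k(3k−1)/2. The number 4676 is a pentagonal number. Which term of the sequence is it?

Set n(3n−1)/2 = 4676, giving 3n² − n − 9352 = 0.
The discriminant is 1 + 24·4676 = 112225, and √112225 = 335.
So n = (1 + 335) / 6 = 336/6 = 56.
Check: 56·(3·56 − 1)/2 = 4676. ✓

56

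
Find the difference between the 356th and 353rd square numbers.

356² = 126736 and 353² = 124609.
Difference: 126736 − 124609 = 2127.

2127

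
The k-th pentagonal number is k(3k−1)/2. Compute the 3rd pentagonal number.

The 3rd pentagonal number is n(3n−1)/2 with n = 3.
3·(3·3 − 1)/2 = 3·8/2 = 3·4 = 12.

12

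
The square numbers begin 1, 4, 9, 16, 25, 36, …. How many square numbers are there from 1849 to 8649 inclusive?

The n-th square number is n².
Smallest index with value ≥ 1849: n = 43 (giving 1849).
Largest index with value ≤ 8649: n = 93 (giving 8649).
Indices 43 through 93: 51 terms.

51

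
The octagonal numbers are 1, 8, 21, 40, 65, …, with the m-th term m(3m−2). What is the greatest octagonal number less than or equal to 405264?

403333

Solve n(3n−2) ≤ 405264 for integer n.
n = 367 gives 403333 ≤ 405264, while n = 368 gives 405536 > 405264; so the answer is 403333.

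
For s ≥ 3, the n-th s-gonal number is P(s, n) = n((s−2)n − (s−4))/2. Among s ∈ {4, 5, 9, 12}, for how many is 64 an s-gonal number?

2

s = 4: P(4, 8) = 64. ✓
s = 5: P(5, 6) = 51 and P(5, 7) = 70; 64 is not s-gonal.
s = 9: P(9, 4) = 46 and P(9, 5) = 75; 64 is not s-gonal.
s = 12: P(12, 4) = 64. ✓
Hits: s ∈ {4, 12} → 2.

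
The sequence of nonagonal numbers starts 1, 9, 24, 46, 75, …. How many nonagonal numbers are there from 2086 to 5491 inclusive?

15

The n-th nonagonal number is n(7n−5)/2.
Smallest index with value ≥ 2086: n = 25 (giving 2125).
Largest index with value ≤ 5491: n = 39 (giving 5226).
Indices 25 through 39: 15 terms.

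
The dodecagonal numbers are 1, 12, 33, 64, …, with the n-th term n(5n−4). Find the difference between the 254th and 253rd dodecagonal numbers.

2531

Consecutive dodecagonal numbers differ by 10n − 9: here 10·254 − 9 = 2531.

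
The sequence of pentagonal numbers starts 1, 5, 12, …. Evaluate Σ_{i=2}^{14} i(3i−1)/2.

1469

Σ i(3i−1)/2 = (3Σi² − Σi) / 2 over i = 2..14.
Σi = 105 − 1 = 104 and Σi² = 1015 − 1 = 1014.
(3·1014 − 1·104) / 2 = 2938/2 = 1469.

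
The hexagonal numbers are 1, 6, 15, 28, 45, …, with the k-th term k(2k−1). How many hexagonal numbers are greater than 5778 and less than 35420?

The n-th hexagonal number is n(2n−1).
Smallest index with value > 5778: n = 55 (giving 5995).
Largest index with value < 35420: n = 133 (giving 35245).
Indices 55 through 133: 79 terms.

79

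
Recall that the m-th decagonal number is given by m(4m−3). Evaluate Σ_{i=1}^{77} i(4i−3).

611611

Σ i(4i−3) = 4Σi² − 3Σi over i = 1..77.
Σi = 3003 and Σi² = 155155.
4·155155 − 3·3003 = 611611.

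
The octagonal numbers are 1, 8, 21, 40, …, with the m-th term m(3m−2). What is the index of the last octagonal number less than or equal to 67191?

Solve n(3n−2) ≤ 67191 for integer n.
n = 149 gives 66305 ≤ 67191, while n = 150 gives 67200 > 67191; so the answer is index 149.

149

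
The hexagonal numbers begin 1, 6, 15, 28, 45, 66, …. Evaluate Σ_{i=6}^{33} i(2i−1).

24402

Σ i(2i−1) = 2Σi² − Σi over i = 6..33.
Σi = 561 − 15 = 546 and Σi² = 12529 − 55 = 12474.
2·12474 − 1·546 = 24402.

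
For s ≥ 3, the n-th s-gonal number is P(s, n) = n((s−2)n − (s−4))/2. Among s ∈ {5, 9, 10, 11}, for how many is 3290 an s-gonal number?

1

s = 5: P(5, 47) = 3290. ✓
s = 9: P(9, 31) = 3286 and P(9, 32) = 3504; 3290 is not s-gonal.
s = 10: P(10, 29) = 3277 and P(10, 30) = 3510; 3290 is not s-gonal.
s = 11: P(11, 27) = 3186 and P(11, 28) = 3430; 3290 is not s-gonal.
Hits: s ∈ {5} → 1.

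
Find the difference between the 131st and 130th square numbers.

n² − (n−1)² = 2n − 1, so 131² − 130² = 2·131 − 1 = 261.

261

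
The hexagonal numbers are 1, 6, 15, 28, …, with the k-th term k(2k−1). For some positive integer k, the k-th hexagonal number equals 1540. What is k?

28

Set n(2n−1) = 1540, giving 2n² − n − 1540 = 0.
The discriminant is 1 + 8·1540 = 12321, and √12321 = 111.
So n = (1 + 111) / 4 = 112/4 = 28.
Check: 28·(2·28 − 1) = 1540. ✓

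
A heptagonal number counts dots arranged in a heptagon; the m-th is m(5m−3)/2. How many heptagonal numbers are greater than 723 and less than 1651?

The n-th heptagonal number is n(5n−3)/2.
Smallest index with value > 723: n = 18 (giving 783).
Largest index with value < 1651: n = 25 (giving 1525).
Indices 18 through 25: 8 terms.

8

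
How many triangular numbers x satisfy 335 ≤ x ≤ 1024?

The n-th triangular number is n(n+1)/2.
Smallest index with value ≥ 335: n = 26 (giving 351).
Largest index with value ≤ 1024: n = 44 (giving 990).
Indices 26 through 44: 19 terms.

19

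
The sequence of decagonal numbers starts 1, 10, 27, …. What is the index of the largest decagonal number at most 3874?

Solve n(4n−3) ≤ 3874 for integer n.
n = 31 gives 3751 ≤ 3874, while n = 32 gives 4000 > 3874; so the answer is index 31.

31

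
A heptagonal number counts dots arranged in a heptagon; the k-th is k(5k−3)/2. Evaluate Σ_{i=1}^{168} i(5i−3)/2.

3965416

Σ i(5i−3)/2 = (5Σi² − 3Σi) / 2 over i = 1..168.
Σi = 14196 and Σi² = 1594684.
(5·1594684 − 3·14196) / 2 = 7930832/2 = 3965416.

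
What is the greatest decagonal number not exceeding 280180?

Solve n(4n−3) ≤ 280180 for integer n.
n = 265 gives 280105 ≤ 280180, while n = 266 gives 282226 > 280180; so the answer is 280105.

280105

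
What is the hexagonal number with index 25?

1225

The 25th hexagonal number is n(2n−1) with n = 25.
25·(2·25 − 1) = 25·49 = 1225.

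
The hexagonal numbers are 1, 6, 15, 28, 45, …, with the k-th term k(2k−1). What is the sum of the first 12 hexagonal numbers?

1222

Σ i(2i−1) = 2Σi² − Σi over i = 1..12.
Σi = 78 and Σi² = 650.
2·650 − 1·78 = 1222.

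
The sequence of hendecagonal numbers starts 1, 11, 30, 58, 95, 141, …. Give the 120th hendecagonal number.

The 120th hendecagonal number is n(9n−7)/2 with n = 120.
120·(9·120 − 7)/2 = 120·1073/2 = 64380.

64380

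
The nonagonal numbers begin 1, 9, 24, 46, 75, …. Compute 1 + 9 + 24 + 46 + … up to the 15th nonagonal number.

4040

Σ i(7i−5)/2 = (7Σi² − 5Σi) / 2 over i = 1..15.
Σi = 120 and Σi² = 1240.
(7·1240 − 5·120) / 2 = 8080/2 = 4040.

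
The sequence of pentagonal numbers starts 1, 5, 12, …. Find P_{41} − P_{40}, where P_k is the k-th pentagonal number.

Consecutive pentagonal numbers differ by 3n − 2: here 3·41 − 2 = 121.

121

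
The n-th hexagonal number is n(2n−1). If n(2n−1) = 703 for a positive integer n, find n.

Set n(2n−1) = 703, giving 2n² − n − 703 = 0.
The discriminant is 1 + 8·703 = 5625, and √5625 = 75.
So n = (1 + 75) / 4 = 76/4 = 19.

19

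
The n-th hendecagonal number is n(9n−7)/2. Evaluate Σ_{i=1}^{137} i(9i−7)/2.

Σ i(9i−7)/2 = (9Σi² − 7Σi) / 2 over i = 1..137.
Σi = 9453 and Σi² = 866525.
(9·866525 − 7·9453) / 2 = 7732554/2 = 3866277.

3866277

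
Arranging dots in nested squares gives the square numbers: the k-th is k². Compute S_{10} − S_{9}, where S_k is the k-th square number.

n² − (n−1)² = 2n − 1, so 10² − 9² = 2·10 − 1 = 19.

19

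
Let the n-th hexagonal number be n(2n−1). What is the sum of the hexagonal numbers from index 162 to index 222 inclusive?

Σ i(2i−1) = 2Σi² − Σi over i = 162..222.
Σi = 24753 − 13041 = 11712 and Σi² = 3671695 − 1404081 = 2267614.
2·2267614 − 1·11712 = 4523516.

4523516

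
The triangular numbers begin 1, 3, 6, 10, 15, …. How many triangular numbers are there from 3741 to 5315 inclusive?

17

The n-th triangular number is n(n+1)/2.
Smallest index with value ≥ 3741: n = 86 (giving 3741).
Largest index with value ≤ 5315: n = 102 (giving 5253).
Indices 86 through 102: 17 terms.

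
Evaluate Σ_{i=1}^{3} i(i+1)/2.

Σ i(i+1)/2 = (Σi² + Σi) / 2 over i = 1..3.
Σi = 6 and Σi² = 14.
(1·14 + 1·6) / 2 = 20/2 = 10.

10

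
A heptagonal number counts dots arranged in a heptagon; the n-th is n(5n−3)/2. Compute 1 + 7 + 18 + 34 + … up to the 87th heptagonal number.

Σ i(5i−3)/2 = (5Σi² − 3Σi) / 2 over i = 1..87.
Σi = 3828 and Σi² = 223300.
(5·223300 − 3·3828) / 2 = 1105016/2 = 552508.

552508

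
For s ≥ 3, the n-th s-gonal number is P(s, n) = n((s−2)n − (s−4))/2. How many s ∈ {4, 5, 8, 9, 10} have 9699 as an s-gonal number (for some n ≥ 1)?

1

s = 4: P(4, 98) = 9604 and P(4, 99) = 9801; 9699 is not s-gonal.
s = 5: P(5, 80) = 9560 and P(5, 81) = 9801; 9699 is not s-gonal.
s = 8: P(8, 57) = 9633 and P(8, 58) = 9976; 9699 is not s-gonal.
s = 9: P(9, 53) = 9699. ✓
s = 10: P(10, 49) = 9457 and P(10, 50) = 9850; 9699 is not s-gonal.
Hits: s ∈ {9} → 1.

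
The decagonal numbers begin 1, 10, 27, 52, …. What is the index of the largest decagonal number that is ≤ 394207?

314

Solve n(4n−3) ≤ 394207 for integer n.
n = 314 gives 393442 ≤ 394207, while n = 315 gives 395955 > 394207; so the answer is index 314.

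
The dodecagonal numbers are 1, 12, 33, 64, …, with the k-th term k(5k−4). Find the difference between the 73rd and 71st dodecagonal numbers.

1432

73·(5·73 − 4) = 26353 and 71·(5·71 − 4) = 24921.
Difference: 26353 − 24921 = 1432.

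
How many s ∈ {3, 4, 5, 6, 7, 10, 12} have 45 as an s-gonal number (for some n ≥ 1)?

s = 3: P(3, 9) = 45. ✓
s = 4: P(4, 6) = 36 and P(4, 7) = 49; 45 is not s-gonal.
s = 5: P(5, 5) = 35 and P(5, 6) = 51; 45 is not s-gonal.
s = 6: P(6, 5) = 45. ✓
s = 7: P(7, 4) = 34 and P(7, 5) = 55; 45 is not s-gonal.
s = 10: P(10, 3) = 27 and P(10, 4) = 52; 45 is not s-gonal.
s = 12: P(12, 3) = 33 and P(12, 4) = 64; 45 is not s-gonal.
Hits: s ∈ {3, 6} → 2.

2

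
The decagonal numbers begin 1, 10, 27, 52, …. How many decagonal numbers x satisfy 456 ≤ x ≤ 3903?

20

The n-th decagonal number is n(4n−3).
Smallest index with value ≥ 456: n = 12 (giving 540).
Largest index with value ≤ 3903: n = 31 (giving 3751).
Indices 12 through 31: 20 terms.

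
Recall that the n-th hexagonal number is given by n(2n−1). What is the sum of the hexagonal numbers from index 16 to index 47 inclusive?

Σ i(2i−1) = 2Σi² − Σi over i = 16..47.
Σi = 1128 − 120 = 1008 and Σi² = 35720 − 1240 = 34480.
2·34480 − 1·1008 = 67952.

67952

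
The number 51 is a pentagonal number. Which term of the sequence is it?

6

Set n(3n−1)/2 = 51, giving 3n² − n − 102 = 0.
The discriminant is 1 + 24·51 = 1225, and √1225 = 35.
So n = (1 + 35) / 6 = 36/6 = 6.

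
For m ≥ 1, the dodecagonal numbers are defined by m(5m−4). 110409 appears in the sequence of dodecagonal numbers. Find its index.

149

Set n(5n−4) = 110409, giving 5n² − 4n − 110409 = 0.
The discriminant is 16 + 20·110409 = 2208196, and √2208196 = 1486.
So n = (4 + 1486) / 10 = 1490/10 = 149.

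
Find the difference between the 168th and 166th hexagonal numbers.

1334

168·(2·168 − 1) = 56280 and 166·(2·166 − 1) = 54946.
Difference: 56280 − 54946 = 1334.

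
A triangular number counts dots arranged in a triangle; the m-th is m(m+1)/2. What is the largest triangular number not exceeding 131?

120

Solve n(n+1)/2 ≤ 131 for integer n.
n = 15 gives 120 ≤ 131, while n = 16 gives 136 > 131; so the answer is 120.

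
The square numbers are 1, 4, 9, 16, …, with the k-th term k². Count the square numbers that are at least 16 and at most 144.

9

The n-th square number is n².
Smallest index with value ≥ 16: n = 4 (giving 16).
Largest index with value ≤ 144: n = 12 (giving 144).
Indices 4 through 12: 9 terms.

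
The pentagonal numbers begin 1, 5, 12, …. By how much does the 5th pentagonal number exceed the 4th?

Consecutive pentagonal numbers differ by 3n − 2: here 3·5 − 2 = 13.

13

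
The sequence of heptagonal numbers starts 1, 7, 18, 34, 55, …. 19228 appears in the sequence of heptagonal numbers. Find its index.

Set n(5n−3)/2 = 19228, giving 5n² − 3n − 38456 = 0.
The discriminant is 9 + 40·19228 = 769129, and √769129 = 877.
So n = (3 + 877) / 10 = 880/10 = 88.
Check: 88·(5·88 − 3)/2 = 19228. ✓

88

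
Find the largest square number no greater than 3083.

3025

Solve n² ≤ 3083 for integer n.
n = 55 gives 3025 ≤ 3083, while n = 56 gives 3136 > 3083; so the answer is 3025.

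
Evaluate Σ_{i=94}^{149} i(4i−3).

Σ i(4i−3) = 4Σi² − 3Σi over i = 94..149.
Σi = 11175 − 4371 = 6804 and Σi² = 1113775 − 272459 = 841316.
4·841316 − 3·6804 = 3344852.

3344852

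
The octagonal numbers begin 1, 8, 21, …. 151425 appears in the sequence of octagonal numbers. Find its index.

Set n(3n−2) = 151425, giving 3n² − 2n − 151425 = 0.
The discriminant is 4 + 12·151425 = 1817104, and √1817104 = 1348.
So n = (2 + 1348) / 6 = 1350/6 = 225.
Check: 225·(3·225 − 2) = 151425. ✓

225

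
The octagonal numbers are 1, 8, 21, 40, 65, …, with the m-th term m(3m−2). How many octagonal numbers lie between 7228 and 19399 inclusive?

The n-th octagonal number is n(3n−2).
Smallest index with value ≥ 7228: n = 50 (giving 7400).
Largest index with value ≤ 19399: n = 80 (giving 19040).
Indices 50 through 80: 31 terms.

31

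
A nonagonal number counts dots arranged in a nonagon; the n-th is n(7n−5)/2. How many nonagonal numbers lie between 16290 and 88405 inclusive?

The n-th nonagonal number is n(7n−5)/2.
Smallest index with value ≥ 16290: n = 69 (giving 16491).
Largest index with value ≤ 88405: n = 159 (giving 88086).
Indices 69 through 159: 91 terms.

91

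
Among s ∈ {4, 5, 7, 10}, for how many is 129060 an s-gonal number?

s = 4: P(4, 359) = 128881 and P(4, 360) = 129600; 129060 is not s-gonal.
s = 5: P(5, 293) = 128627 and P(5, 294) = 129507; 129060 is not s-gonal.
s = 7: P(7, 227) = 128482 and P(7, 228) = 129618; 129060 is not s-gonal.
s = 10: P(10, 180) = 129060. ✓
Hits: s ∈ {10} → 1.

1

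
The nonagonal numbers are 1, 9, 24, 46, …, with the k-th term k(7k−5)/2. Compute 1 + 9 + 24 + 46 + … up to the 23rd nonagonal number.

14444

Σ i(7i−5)/2 = (7Σi² − 5Σi) / 2 over i = 1..23.
Σi = 276 and Σi² = 4324.
(7·4324 − 5·276) / 2 = 28888/2 = 14444.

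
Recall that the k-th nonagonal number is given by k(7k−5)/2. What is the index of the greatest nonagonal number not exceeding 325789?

Solve n(7n−5)/2 ≤ 325789 for integer n.
n = 305 gives 324825 ≤ 325789, while n = 306 gives 326961 > 325789; so the answer is index 305.

305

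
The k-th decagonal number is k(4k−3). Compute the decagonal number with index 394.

394·(4·394 − 3) = 394·1573 = 619762.

619762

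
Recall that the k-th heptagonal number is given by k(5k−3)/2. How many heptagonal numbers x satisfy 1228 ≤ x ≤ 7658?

33

The n-th heptagonal number is n(5n−3)/2.
Smallest index with value ≥ 1228: n = 23 (giving 1288).
Largest index with value ≤ 7658: n = 55 (giving 7480).
Indices 23 through 55: 33 terms.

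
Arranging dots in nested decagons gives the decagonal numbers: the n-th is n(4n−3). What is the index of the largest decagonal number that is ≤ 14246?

60

Solve n(4n−3) ≤ 14246 for integer n.
n = 60 gives 14220 ≤ 14246, while n = 61 gives 14701 > 14246; so the answer is index 60.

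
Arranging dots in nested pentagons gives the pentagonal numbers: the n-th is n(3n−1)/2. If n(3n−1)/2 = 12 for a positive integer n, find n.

3

Set n(3n−1)/2 = 12, giving 3n² − n − 24 = 0.
The discriminant is 1 + 24·12 = 289, and √289 = 17.
So n = (1 + 17) / 6 = 18/6 = 3.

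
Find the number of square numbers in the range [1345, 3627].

The n-th square number is n².
Smallest index with value ≥ 1345: n = 37 (giving 1369).
Largest index with value ≤ 3627: n = 60 (giving 3600).
Indices 37 through 60: 24 terms.

24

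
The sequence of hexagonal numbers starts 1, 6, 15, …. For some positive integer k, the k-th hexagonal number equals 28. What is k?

4

Set n(2n−1) = 28, giving 2n² − n − 28 = 0.
The discriminant is 1 + 8·28 = 225, and √225 = 15.
So n = (1 + 15) / 4 = 16/4 = 4.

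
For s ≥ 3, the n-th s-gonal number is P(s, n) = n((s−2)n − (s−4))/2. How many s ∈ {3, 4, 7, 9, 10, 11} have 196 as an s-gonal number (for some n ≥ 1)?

s = 3: P(3, 19) = 190 and P(3, 20) = 210; 196 is not s-gonal.
s = 4: P(4, 14) = 196. ✓
s = 7: P(7, 9) = 189 and P(7, 10) = 235; 196 is not s-gonal.
s = 9: P(9, 7) = 154 and P(9, 8) = 204; 196 is not s-gonal.
s = 10: P(10, 7) = 175 and P(10, 8) = 232; 196 is not s-gonal.
s = 11: P(11, 7) = 196. ✓
Hits: s ∈ {4, 11} → 2.

2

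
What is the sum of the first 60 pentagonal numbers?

109800

Σ i(3i−1)/2 = (3Σi² − Σi) / 2 over i = 1..60.
Σi = 1830 and Σi² = 73810.
(3·73810 − 1·1830) / 2 = 219600/2 = 109800.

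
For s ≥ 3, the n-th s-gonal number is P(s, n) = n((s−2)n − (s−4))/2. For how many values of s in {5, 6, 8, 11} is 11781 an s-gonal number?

s = 5: P(5, 88) = 11572 and P(5, 89) = 11837; 11781 is not s-gonal.
s = 6: P(6, 77) = 11781. ✓
s = 8: P(8, 63) = 11781. ✓
s = 11: P(11, 51) = 11526 and P(11, 52) = 11986; 11781 is not s-gonal.
Hits: s ∈ {6, 8} → 2.

2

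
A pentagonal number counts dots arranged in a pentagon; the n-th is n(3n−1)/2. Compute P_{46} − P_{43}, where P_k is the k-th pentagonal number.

399

46·(3·46 − 1)/2 = 3151 and 43·(3·43 − 1)/2 = 2752.
Difference: 3151 − 2752 = 399.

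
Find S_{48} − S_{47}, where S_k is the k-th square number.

95

n² − (n−1)² = 2n − 1, so 48² − 47² = 2·48 − 1 = 95.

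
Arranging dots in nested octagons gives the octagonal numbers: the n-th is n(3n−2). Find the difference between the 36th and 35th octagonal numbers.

Consecutive octagonal numbers differ by 6n − 5: here 6·36 − 5 = 211.

211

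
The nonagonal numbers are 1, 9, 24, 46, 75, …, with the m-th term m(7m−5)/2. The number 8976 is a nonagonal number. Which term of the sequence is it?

Set n(7n−5)/2 = 8976, giving 7n² − 5n − 17952 = 0.
The discriminant is 25 + 56·8976 = 502681, and √502681 = 709.
So n = (5 + 709) / 14 = 714/14 = 51.

51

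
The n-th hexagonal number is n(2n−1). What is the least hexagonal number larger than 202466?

Solve n(2n−1) > 202466 for integer n.
The largest n with value ≤ 202466 is 318 (since 201930 ≤ 202466 < 203203), so the first above is n = 319, value 203203.

203203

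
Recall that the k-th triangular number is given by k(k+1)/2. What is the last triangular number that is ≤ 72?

Solve n(n+1)/2 ≤ 72 for integer n.
n = 11 gives 66 ≤ 72, while n = 12 gives 78 > 72; so the answer is 66.

66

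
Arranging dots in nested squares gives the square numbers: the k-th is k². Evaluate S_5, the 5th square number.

25

The 5th square number is n² with n = 5.
5² = 25.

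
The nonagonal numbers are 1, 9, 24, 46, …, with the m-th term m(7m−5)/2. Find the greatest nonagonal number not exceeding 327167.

326961

Solve n(7n−5)/2 ≤ 327167 for integer n.
n = 306 gives 326961 ≤ 327167, while n = 307 gives 329104 > 327167; so the answer is 326961.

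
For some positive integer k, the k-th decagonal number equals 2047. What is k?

Set n(4n−3) = 2047, giving 4n² − 3n − 2047 = 0.
The discriminant is 9 + 16·2047 = 32761, and √32761 = 181.
So n = (3 + 181) / 8 = 184/8 = 23.

23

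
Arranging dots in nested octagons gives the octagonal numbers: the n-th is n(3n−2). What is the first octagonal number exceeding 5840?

Solve n(3n−2) > 5840 for integer n.
The largest n with value ≤ 5840 is 44 (since 5720 ≤ 5840 < 5985), so the first above is n = 45, value 5985.

5985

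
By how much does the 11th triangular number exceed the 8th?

30

11·12/2 = 66 and 8·9/2 = 36.
Difference: 66 − 36 = 30.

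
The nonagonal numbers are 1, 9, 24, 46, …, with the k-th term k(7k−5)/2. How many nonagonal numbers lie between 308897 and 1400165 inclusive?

The n-th nonagonal number is n(7n−5)/2.
Smallest index with value ≥ 308897: n = 298 (giving 310069).
Largest index with value ≤ 1400165: n = 632 (giving 1396404).
Indices 298 through 632: 335 terms.

335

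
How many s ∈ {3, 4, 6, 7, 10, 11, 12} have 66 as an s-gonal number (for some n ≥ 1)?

2

s = 3: P(3, 11) = 66. ✓
s = 4: P(4, 8) = 64 and P(4, 9) = 81; 66 is not s-gonal.
s = 6: P(6, 6) = 66. ✓
s = 7: P(7, 5) = 55 and P(7, 6) = 81; 66 is not s-gonal.
s = 10: P(10, 4) = 52 and P(10, 5) = 85; 66 is not s-gonal.
s = 11: P(11, 4) = 58 and P(11, 5) = 95; 66 is not s-gonal.
s = 12: P(12, 4) = 64 and P(12, 5) = 105; 66 is not s-gonal.
Hits: s ∈ {3, 6} → 2.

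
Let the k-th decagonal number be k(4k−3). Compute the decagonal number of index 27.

The 27th decagonal number is n(4n−3) with n = 27.
27·(4·27 − 3) = 27·105 = 2835.

2835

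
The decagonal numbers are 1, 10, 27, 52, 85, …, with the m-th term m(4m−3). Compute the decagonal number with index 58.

13282

The 58th decagonal number is n(4n−3) with n = 58.
58·(4·58 − 3) = 58·229 = 13282.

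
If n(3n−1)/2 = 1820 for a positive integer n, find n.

Set n(3n−1)/2 = 1820, giving 3n² − n − 3640 = 0.
The discriminant is 1 + 24·1820 = 43681, and √43681 = 209.
So n = (1 + 209) / 6 = 210/6 = 35.

35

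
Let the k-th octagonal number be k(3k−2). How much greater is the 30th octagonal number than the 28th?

344

30·(3·30 − 2) = 2640 and 28·(3·28 − 2) = 2296.
Difference: 2640 − 2296 = 344.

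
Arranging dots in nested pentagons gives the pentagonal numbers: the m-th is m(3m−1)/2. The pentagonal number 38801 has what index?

Set n(3n−1)/2 = 38801, giving 3n² − n − 77602 = 0.
The discriminant is 1 + 24·38801 = 931225, and √931225 = 965.
So n = (1 + 965) / 6 = 966/6 = 161.

161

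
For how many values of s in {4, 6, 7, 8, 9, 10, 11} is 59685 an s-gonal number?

s = 4: P(4, 244) = 59536 and P(4, 245) = 60025; 59685 is not s-gonal.
s = 6: P(6, 173) = 59685. ✓
s = 7: P(7, 154) = 59059 and P(7, 155) = 59830; 59685 is not s-gonal.
s = 8: P(8, 141) = 59361 and P(8, 142) = 60208; 59685 is not s-gonal.
s = 9: P(9, 130) = 58825 and P(9, 131) = 59736; 59685 is not s-gonal.
s = 10: P(10, 122) = 59170 and P(10, 123) = 60147; 59685 is not s-gonal.
s = 11: P(11, 115) = 59110 and P(11, 116) = 60146; 59685 is not s-gonal.
Hits: s ∈ {6} → 1.

1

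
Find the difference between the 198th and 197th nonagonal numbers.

Consecutive nonagonal numbers differ by 7n − 6: here 7·198 − 6 = 1380.

1380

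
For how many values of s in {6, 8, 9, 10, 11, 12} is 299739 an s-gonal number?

s = 6: P(6, 387) = 299151 and P(6, 388) = 300700; 299739 is not s-gonal.
s = 8: P(8, 316) = 298936 and P(8, 317) = 300833; 299739 is not s-gonal.
s = 9: P(9, 293) = 299739. ✓
s = 10: P(10, 274) = 299482 and P(10, 275) = 301675; 299739 is not s-gonal.
s = 11: P(11, 258) = 298635 and P(11, 259) = 300958; 299739 is not s-gonal.
s = 12: P(12, 245) = 299145 and P(12, 246) = 301596; 299739 is not s-gonal.
Hits: s ∈ {9} → 1.

1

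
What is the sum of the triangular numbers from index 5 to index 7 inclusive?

Σ i(i+1)/2 = (Σi² + Σi) / 2 over i = 5..7.
Σi = 28 − 10 = 18 and Σi² = 140 − 30 = 110.
(1·110 + 1·18) / 2 = 128/2 = 64.

64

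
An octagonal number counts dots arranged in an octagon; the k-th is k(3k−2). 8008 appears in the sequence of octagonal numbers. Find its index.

52

Set n(3n−2) = 8008, giving 3n² − 2n − 8008 = 0.
So n = (2 + 310) / 6 = 312/6 = 52.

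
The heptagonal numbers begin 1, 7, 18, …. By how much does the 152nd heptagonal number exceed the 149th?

2253

152·(5·152 − 3)/2 = 57532 and 149·(5·149 − 3)/2 = 55279.
Difference: 57532 − 55279 = 2253.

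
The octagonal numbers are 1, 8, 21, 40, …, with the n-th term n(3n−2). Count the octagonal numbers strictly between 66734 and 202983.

111

The n-th octagonal number is n(3n−2).
Smallest index with value > 66734: n = 150 (giving 67200).
Largest index with value < 202983: n = 260 (giving 202280).
Indices 150 through 260: 111 terms.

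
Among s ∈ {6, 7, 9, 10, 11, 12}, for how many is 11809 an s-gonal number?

s = 6: P(6, 77) = 11781 and P(6, 78) = 12090; 11809 is not s-gonal.
s = 7: P(7, 69) = 11799 and P(7, 70) = 12145; 11809 is not s-gonal.
s = 9: P(9, 58) = 11629 and P(9, 59) = 12036; 11809 is not s-gonal.
s = 10: P(10, 54) = 11502 and P(10, 55) = 11935; 11809 is not s-gonal.
s = 11: P(11, 51) = 11526 and P(11, 52) = 11986; 11809 is not s-gonal.
s = 12: P(12, 49) = 11809. ✓
Hits: s ∈ {12} → 1.

1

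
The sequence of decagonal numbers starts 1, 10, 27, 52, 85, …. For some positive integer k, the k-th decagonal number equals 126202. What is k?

Set n(4n−3) = 126202, giving 4n² − 3n − 126202 = 0.
The discriminant is 9 + 16·126202 = 2019241, and √2019241 = 1421.
So n = (3 + 1421) / 8 = 1424/8 = 178.
Check: 178·(4·178 − 3) = 126202. ✓

178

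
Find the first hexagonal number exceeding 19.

28

Solve n(2n−1) > 19 for integer n.
The largest n with value ≤ 19 is 3 (since 15 ≤ 19 < 28), so the first above is n = 4, value 28.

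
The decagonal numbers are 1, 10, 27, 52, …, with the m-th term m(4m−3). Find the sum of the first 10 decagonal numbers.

1375

Σ i(4i−3) = 4Σi² − 3Σi over i = 1..10.
Σi = 55 and Σi² = 385.
4·385 − 3·55 = 1375.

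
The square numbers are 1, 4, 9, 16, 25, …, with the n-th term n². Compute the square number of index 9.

The 9th square number is n² with n = 9.
9² = 81.

81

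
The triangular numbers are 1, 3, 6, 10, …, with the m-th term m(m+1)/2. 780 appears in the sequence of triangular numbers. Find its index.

39

Set n(n+1)/2 = 780, giving n² + n − 1560 = 0.
The discriminant is 1 + 8·780 = 6241, and √6241 = 79.
So n = (-1 + 79) / 2 = 78/2 = 39.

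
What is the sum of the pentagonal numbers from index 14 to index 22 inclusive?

Σ i(3i−1)/2 = (3Σi² − Σi) / 2 over i = 14..22.
Σi = 253 − 91 = 162 and Σi² = 3795 − 819 = 2976.
(3·2976 − 1·162) / 2 = 8766/2 = 4383.

4383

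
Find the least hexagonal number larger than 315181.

Solve n(2n−1) > 315181 for integer n.
The largest n with value ≤ 315181 is 397 (since 314821 ≤ 315181 < 316410), so the first above is n = 398, value 316410.

316410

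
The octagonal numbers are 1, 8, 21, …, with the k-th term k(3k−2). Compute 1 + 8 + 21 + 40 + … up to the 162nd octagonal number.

Σ i(3i−2) = 3Σi² − 2Σi over i = 1..162.
Σi = 13203 and Σi² = 1430325.
3·1430325 − 2·13203 = 4264569.

4264569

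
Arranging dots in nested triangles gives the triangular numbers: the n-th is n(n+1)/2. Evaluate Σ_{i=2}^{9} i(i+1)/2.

Σ i(i+1)/2 = (Σi² + Σi) / 2 over i = 2..9.
Σi = 45 − 1 = 44 and Σi² = 285 − 1 = 284.
(1·284 + 1·44) / 2 = 328/2 = 164.

164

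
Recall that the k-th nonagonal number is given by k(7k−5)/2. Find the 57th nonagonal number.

11229

The 57th nonagonal number is n(7n−5)/2 with n = 57.
57·(7·57 − 5)/2 = 57·394/2 = 57·197 = 11229.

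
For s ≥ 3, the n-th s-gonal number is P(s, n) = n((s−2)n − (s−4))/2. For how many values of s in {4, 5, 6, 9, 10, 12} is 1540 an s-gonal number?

2

s = 4: P(4, 39) = 1521 and P(4, 40) = 1600; 1540 is not s-gonal.
s = 5: P(5, 32) = 1520 and P(5, 33) = 1617; 1540 is not s-gonal.
s = 6: P(6, 28) = 1540. ✓
s = 9: P(9, 21) = 1491 and P(9, 22) = 1639; 1540 is not s-gonal.
s = 10: P(10, 20) = 1540. ✓
s = 12: P(12, 17) = 1377 and P(12, 18) = 1548; 1540 is not s-gonal.
Hits: s ∈ {6, 10} → 2.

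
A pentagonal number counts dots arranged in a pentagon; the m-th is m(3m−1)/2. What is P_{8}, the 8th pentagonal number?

92

8·(3·8 − 1)/2 = 8·23/2 = 92.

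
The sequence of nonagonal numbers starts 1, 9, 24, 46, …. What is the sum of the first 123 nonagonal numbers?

2178494

Σ i(7i−5)/2 = (7Σi² − 5Σi) / 2 over i = 1..123.
Σi = 7626 and Σi² = 627874.
(7·627874 − 5·7626) / 2 = 4356988/2 = 2178494.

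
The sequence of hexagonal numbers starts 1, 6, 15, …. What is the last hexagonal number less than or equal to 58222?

57630

Solve n(2n−1) ≤ 58222 for integer n.
n = 170 gives 57630 ≤ 58222, while n = 171 gives 58311 > 58222; so the answer is 57630.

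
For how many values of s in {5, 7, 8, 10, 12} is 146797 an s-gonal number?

s = 5: P(5, 313) = 146797. ✓
s = 7: P(7, 242) = 146047 and P(7, 243) = 147258; 146797 is not s-gonal.
s = 8: P(8, 221) = 146081 and P(8, 222) = 147408; 146797 is not s-gonal.
s = 10: P(10, 191) = 145351 and P(10, 192) = 146880; 146797 is not s-gonal.
s = 12: P(12, 171) = 145521 and P(12, 172) = 147232; 146797 is not s-gonal.
Hits: s ∈ {5} → 1.

1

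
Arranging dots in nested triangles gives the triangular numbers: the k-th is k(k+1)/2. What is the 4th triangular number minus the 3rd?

Consecutive triangular numbers differ by n: T_{4} − T_{3} = 4.

4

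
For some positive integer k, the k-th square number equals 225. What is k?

15

We need n² = 225, so n = √225 = 15.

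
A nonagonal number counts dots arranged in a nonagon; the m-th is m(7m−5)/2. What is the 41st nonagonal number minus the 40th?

281

Consecutive nonagonal numbers differ by 7n − 6: here 7·41 − 6 = 281.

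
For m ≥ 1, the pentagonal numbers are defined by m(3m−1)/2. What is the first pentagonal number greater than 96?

117

Solve n(3n−1)/2 > 96 for integer n.
The largest n with value ≤ 96 is 8 (since 92 ≤ 96 < 117), so the first above is n = 9, value 117.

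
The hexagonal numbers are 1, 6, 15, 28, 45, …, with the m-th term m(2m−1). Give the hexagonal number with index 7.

7·(2·7 − 1) = 7·13 = 91.

91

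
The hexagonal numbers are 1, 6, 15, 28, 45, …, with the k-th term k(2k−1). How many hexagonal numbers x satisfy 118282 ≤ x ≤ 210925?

82

The n-th hexagonal number is n(2n−1).
Smallest index with value ≥ 118282: n = 244 (giving 118828).
Largest index with value ≤ 210925: n = 325 (giving 210925).
Indices 244 through 325: 82 terms.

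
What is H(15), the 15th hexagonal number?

The 15th hexagonal number is n(2n−1) with n = 15.
15·(2·15 − 1) = 15·29 = 435.

435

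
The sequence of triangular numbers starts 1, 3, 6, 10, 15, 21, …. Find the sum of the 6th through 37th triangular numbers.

Σ i(i+1)/2 = (Σi² + Σi) / 2 over i = 6..37.
Σi = 703 − 15 = 688 and Σi² = 17575 − 55 = 17520.
(1·17520 + 1·688) / 2 = 18208/2 = 9104.

9104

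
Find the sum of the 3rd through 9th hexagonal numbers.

Σ i(2i−1) = 2Σi² − Σi over i = 3..9.
Σi = 45 − 3 = 42 and Σi² = 285 − 5 = 280.
2·280 − 1·42 = 518.

518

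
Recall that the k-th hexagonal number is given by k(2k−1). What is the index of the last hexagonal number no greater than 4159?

45

Solve n(2n−1) ≤ 4159 for integer n.
n = 45 gives 4005 ≤ 4159, while n = 46 gives 4186 > 4159; so the answer is index 45.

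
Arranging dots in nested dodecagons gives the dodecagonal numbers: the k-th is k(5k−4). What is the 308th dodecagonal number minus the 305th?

308·(5·308 − 4) = 473088 and 305·(5·305 − 4) = 463905.
Difference: 473088 − 463905 = 9183.

9183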